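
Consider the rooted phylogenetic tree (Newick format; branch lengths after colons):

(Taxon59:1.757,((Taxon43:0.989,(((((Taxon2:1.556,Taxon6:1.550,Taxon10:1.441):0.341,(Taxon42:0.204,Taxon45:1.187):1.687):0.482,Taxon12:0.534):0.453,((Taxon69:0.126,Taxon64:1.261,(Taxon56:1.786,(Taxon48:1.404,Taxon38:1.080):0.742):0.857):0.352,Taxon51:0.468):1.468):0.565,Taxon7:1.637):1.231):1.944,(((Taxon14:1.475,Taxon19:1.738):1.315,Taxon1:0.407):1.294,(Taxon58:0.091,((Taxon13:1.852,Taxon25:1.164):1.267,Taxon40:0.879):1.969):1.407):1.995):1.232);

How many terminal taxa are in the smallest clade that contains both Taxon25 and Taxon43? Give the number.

The MRCA of Taxon25 and Taxon43 is the node subtending ((Taxon43,(((((Taxon2,Taxon6,Taxon10),(Taxon42,Taxon45)),Taxon12),((Taxon69,Taxon64,(Taxon56,(Taxon48,Taxon38))),Taxon51)),Taxon7)),(((Taxon14,Taxon19),Taxon1),(Taxon58,((Taxon13,Taxon25),Taxon40)))).
That clade contains 21 terminal taxa: Taxon1, Taxon10, Taxon12, Taxon13, Taxon14, Taxon19, Taxon2, Taxon25, Taxon38, Taxon40, Taxon42, Taxon43, Taxon45, Taxon48, Taxon51, Taxon56, Taxon58, Taxon6, Taxon64, Taxon69, Taxon7.

21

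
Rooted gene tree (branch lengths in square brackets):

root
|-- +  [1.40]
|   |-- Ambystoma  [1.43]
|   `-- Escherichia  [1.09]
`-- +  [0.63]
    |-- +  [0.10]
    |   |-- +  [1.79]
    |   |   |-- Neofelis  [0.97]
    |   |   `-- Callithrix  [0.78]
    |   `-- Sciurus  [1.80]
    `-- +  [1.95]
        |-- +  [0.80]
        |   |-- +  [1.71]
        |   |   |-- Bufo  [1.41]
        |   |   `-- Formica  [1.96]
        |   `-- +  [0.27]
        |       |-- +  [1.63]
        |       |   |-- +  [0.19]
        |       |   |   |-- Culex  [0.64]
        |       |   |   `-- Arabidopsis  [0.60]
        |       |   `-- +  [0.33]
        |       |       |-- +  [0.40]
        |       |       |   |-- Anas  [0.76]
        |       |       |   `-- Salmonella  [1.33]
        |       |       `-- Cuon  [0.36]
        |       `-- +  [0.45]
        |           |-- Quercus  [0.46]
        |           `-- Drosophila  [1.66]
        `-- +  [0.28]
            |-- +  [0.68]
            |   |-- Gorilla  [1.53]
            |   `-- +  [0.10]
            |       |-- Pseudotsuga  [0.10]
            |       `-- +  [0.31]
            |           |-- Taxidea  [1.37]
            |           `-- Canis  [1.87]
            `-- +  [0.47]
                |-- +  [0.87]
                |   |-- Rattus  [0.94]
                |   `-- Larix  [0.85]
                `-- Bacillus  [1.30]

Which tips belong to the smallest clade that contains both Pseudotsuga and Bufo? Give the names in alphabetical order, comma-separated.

Anas, Arabidopsis, Bacillus, Bufo, Canis, Culex, Cuon, Drosophila, Formica, Gorilla, Larix, Pseudotsuga, Quercus, Rattus, Salmonella, Taxidea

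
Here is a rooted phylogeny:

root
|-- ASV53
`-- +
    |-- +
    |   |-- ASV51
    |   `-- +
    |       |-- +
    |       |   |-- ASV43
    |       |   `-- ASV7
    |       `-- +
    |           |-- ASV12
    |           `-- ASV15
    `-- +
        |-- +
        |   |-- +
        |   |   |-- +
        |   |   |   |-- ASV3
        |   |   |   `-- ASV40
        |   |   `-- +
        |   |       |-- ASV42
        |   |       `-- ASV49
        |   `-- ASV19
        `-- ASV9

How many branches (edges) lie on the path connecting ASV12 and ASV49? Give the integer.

9

The MRCA of ASV12 and ASV49 is the node subtending ((ASV51,((ASV43,ASV7),(ASV12,ASV15))),((((ASV3,ASV40),(ASV42,ASV49)),ASV19),ASV9)).
From ASV12 up to that node: 4 branches. From ASV49 up to the same node: 5 branches. Total: 4 + 5 = 9.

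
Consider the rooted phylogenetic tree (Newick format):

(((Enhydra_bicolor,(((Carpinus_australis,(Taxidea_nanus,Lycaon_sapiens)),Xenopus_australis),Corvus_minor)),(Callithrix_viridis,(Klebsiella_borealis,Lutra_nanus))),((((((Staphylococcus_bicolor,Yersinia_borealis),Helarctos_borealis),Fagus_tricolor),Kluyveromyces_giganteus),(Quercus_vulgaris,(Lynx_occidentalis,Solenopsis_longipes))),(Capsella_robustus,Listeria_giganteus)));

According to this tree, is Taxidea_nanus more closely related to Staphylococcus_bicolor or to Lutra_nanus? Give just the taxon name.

The MRCA of Taxidea_nanus and Lutra_nanus subtends ((Enhydra_bicolor,(((Carpinus_australis,(Taxidea_nanus,Lycaon_sapiens)),Xenopus_australis),Corvus_minor)),(Callithrix_viridis,(Klebsiella_borealis,Lutra_nanus))) (9 taxa).
The MRCA of Taxidea_nanus and Staphylococcus_bicolor is the root, subtending the entire tree (19 taxa).
The first is nested inside the second, so Taxidea_nanus shares a more recent common ancestor with Lutra_nanus.

Lutra_nanus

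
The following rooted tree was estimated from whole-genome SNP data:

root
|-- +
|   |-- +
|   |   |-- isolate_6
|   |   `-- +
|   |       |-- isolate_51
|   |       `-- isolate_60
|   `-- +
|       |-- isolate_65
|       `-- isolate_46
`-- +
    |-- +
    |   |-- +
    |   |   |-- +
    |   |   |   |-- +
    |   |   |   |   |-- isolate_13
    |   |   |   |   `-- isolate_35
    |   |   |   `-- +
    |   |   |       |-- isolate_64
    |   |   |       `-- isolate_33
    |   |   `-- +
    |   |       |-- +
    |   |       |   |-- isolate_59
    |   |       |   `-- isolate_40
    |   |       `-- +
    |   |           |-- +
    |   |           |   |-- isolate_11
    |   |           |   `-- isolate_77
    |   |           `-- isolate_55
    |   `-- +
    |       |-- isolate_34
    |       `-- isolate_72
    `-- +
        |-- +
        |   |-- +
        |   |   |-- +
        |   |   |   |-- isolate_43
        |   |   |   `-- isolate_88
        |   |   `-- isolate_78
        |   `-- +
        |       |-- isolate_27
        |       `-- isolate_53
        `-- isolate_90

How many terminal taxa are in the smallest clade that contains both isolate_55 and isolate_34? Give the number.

The MRCA of isolate_55 and isolate_34 is the node subtending ((((isolate_13,isolate_35),(isolate_64,isolate_33)),((isolate_59,isolate_40),((isolate_11,isolate_77),isolate_55))),(isolate_34,isolate_72)).
That clade contains 11 terminal taxa: isolate_11, isolate_13, isolate_33, isolate_34, isolate_35, isolate_40, isolate_55, isolate_59, isolate_64, isolate_72, isolate_77.

11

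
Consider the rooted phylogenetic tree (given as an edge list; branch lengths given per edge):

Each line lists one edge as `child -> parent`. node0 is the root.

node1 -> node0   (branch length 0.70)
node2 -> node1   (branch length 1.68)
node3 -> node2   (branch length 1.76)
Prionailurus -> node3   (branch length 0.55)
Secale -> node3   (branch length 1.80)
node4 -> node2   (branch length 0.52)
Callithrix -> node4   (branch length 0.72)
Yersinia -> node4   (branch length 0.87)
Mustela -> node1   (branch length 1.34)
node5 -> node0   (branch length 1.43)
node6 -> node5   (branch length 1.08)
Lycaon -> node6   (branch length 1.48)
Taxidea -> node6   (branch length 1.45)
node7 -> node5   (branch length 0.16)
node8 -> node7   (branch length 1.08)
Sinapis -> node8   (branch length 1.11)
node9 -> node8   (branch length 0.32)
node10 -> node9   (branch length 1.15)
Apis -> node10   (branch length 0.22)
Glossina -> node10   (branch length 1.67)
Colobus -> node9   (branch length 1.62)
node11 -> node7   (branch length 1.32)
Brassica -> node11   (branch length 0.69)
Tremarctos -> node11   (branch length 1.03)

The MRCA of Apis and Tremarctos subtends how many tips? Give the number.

The MRCA of Apis and Tremarctos is the node subtending ((Sinapis,((Apis,Glossina),Colobus)),(Brassica,Tremarctos)).
That clade contains 6 terminal taxa: Apis, Brassica, Colobus, Glossina, Sinapis, Tremarctos.

6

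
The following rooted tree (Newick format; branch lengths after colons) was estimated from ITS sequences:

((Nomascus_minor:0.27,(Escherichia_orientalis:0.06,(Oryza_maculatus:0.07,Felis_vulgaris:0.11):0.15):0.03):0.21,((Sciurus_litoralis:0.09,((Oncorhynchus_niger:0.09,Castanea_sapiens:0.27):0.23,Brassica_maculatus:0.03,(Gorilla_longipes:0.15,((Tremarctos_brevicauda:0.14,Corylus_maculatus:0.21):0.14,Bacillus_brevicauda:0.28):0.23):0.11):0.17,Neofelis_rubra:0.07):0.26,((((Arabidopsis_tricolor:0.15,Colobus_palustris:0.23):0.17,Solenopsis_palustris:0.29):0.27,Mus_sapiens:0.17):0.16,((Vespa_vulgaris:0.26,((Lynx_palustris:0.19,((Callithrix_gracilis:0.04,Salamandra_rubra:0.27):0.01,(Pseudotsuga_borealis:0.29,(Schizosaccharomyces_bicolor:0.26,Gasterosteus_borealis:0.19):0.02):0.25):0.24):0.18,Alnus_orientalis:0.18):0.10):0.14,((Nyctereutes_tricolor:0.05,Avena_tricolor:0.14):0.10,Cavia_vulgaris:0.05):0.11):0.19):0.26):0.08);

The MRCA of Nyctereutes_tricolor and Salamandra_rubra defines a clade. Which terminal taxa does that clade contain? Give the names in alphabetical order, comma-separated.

Alnus_orientalis, Avena_tricolor, Callithrix_gracilis, Cavia_vulgaris, Gasterosteus_borealis, Lynx_palustris, Nyctereutes_tricolor, Pseudotsuga_borealis, Salamandra_rubra, Schizosaccharomyces_bicolor, Vespa_vulgaris

Tracing Nyctereutes_tricolor: it sits inside (Nyctereutes_tricolor,Avena_tricolor).
Tracing Salamandra_rubra: it sits inside (Callithrix_gracilis,Salamandra_rubra).
The smallest clade enclosing both is ((Vespa_vulgaris,((Lynx_palustris,((Callithrix_gracilis,Salamandra_rubra),(Pseudotsuga_borealis,(Schizosaccharomyces_bicolor,Gasterosteus_borealis)))),Alnus_orientalis)),((Nyctereutes_tricolor,Avena_tricolor),Cavia_vulgaris)); the answer is its 11 terminal taxa in alphabetical order.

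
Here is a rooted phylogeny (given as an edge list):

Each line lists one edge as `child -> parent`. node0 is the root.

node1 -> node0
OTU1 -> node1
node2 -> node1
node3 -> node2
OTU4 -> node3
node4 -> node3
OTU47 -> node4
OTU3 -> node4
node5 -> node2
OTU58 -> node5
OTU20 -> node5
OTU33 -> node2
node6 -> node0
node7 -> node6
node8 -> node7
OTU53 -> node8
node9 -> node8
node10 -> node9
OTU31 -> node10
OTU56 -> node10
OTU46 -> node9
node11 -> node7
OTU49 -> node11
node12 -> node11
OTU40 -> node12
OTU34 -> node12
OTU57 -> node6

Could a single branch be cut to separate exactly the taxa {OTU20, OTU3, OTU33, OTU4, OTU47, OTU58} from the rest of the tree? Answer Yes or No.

The most recent common ancestor of these taxa subtends ((OTU4,(OTU47,OTU3)),(OTU58,OTU20),OTU33).
That clade has exactly 6 tips — every listed taxon and nothing else — so the group is monophyletic.

Yes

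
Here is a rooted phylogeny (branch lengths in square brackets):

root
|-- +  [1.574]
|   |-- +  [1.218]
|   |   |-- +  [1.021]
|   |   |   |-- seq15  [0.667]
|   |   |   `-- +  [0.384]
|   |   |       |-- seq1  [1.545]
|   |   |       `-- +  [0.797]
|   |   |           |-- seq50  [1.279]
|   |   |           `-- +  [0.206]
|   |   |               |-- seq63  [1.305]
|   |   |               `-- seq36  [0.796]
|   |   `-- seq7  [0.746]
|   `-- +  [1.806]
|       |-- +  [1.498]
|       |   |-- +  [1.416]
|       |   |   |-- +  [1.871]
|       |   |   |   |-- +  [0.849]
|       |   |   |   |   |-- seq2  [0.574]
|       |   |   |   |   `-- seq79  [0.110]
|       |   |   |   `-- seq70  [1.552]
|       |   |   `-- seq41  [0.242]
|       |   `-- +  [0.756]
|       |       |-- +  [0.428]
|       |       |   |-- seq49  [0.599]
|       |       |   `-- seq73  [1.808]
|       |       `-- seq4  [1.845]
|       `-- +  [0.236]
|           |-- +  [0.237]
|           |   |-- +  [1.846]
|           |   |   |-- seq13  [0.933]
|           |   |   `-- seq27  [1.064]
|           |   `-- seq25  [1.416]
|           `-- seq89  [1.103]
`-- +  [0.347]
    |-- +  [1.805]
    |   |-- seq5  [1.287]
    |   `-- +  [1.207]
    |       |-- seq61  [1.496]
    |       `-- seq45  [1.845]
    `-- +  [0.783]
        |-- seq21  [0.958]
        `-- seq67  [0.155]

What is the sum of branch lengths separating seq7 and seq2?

9.978

The path runs seq7 → … → MRCA → … → seq2; the MRCA is the node subtending (((seq15,(seq1,(seq50,(seq63,seq36)))),seq7),(((((seq2,seq79),seq70),seq41),((seq49,seq73),seq4)),(((seq13,seq27),seq25),seq89))).
Branch lengths along that path: 0.746 + 1.218 + 1.806 + 1.498 + 1.416 + 1.871 + 0.849 + 0.574 = 9.978.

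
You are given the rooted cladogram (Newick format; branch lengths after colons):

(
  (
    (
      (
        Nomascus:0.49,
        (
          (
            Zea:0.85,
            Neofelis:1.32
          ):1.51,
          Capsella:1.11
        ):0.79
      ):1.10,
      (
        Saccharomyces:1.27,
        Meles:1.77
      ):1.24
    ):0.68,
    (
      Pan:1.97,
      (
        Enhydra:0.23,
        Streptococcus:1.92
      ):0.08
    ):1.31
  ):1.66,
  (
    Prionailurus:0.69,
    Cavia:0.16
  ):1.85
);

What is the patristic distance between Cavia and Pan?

The path runs Cavia → … → MRCA → … → Pan; the MRCA is the root of the tree.
Branch lengths along that path: 0.16 + 1.85 + 1.66 + 1.31 + 1.97 = 6.95.

6.95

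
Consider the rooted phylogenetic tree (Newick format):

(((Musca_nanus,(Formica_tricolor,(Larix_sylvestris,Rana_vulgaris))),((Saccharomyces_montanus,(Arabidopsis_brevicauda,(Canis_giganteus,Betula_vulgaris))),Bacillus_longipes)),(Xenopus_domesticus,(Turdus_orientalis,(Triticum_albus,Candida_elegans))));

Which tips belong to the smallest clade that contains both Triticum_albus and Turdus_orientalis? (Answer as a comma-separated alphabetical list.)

Tracing Triticum_albus: it sits inside (Triticum_albus,Candida_elegans).
Tracing Turdus_orientalis: it sits inside (Turdus_orientalis,(Triticum_albus,Candida_elegans)).
The smallest clade enclosing both is (Turdus_orientalis,(Triticum_albus,Candida_elegans)); the answer is its 3 terminal taxa in alphabetical order.

Candida_elegans, Triticum_albus, Turdus_orientalis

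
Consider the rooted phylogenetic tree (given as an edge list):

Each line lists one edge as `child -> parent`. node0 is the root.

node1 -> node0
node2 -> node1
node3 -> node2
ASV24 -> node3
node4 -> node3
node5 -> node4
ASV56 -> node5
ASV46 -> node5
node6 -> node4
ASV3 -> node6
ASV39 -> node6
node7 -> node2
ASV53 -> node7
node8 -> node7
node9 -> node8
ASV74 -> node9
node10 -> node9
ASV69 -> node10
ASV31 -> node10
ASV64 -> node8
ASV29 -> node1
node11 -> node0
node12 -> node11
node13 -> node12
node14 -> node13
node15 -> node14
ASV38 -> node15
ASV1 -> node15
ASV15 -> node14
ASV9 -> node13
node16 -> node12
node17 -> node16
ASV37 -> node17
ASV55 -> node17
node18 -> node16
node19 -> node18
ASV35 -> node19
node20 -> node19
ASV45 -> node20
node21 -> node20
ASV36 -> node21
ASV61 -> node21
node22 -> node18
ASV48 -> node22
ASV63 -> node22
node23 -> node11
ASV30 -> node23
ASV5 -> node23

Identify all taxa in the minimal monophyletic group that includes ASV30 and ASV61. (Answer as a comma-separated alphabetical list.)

ASV1, ASV15, ASV30, ASV35, ASV36, ASV37, ASV38, ASV45, ASV48, ASV5, ASV55, ASV61, ASV63, ASV9

Tracing ASV30: it sits inside (ASV30,ASV5).
Tracing ASV61: it sits inside (ASV36,ASV61).
The smallest clade enclosing both is (((((ASV38,ASV1),ASV15),ASV9),((ASV37,ASV55),((ASV35,(ASV45,(ASV36,ASV61))),(ASV48,ASV63)))),(ASV30,ASV5)); the answer is its 14 terminal taxa in alphabetical order.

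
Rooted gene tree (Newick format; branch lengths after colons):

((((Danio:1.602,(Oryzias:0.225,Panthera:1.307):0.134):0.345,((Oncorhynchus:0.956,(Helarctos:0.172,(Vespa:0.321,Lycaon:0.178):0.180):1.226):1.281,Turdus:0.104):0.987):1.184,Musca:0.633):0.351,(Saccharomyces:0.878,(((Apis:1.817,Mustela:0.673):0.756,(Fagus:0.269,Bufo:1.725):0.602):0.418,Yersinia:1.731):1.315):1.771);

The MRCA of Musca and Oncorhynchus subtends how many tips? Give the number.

9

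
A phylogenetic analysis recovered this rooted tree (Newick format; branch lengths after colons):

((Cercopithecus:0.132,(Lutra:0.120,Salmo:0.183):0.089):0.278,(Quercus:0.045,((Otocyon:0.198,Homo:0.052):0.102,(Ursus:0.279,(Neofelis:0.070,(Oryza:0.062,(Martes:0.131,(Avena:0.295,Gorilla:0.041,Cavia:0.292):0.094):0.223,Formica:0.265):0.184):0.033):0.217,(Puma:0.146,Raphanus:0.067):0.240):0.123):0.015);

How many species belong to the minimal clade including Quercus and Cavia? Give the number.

13

The MRCA of Quercus and Cavia is the node subtending (Quercus,((Otocyon,Homo),(Ursus,(Neofelis,(Oryza,(Martes,(Avena,Gorilla,Cavia)),Formica))),(Puma,Raphanus))).
That clade contains 13 terminal taxa: Avena, Cavia, Formica, Gorilla, Homo, Martes, Neofelis, Oryza, Otocyon, Puma, Quercus, Raphanus, Ursus.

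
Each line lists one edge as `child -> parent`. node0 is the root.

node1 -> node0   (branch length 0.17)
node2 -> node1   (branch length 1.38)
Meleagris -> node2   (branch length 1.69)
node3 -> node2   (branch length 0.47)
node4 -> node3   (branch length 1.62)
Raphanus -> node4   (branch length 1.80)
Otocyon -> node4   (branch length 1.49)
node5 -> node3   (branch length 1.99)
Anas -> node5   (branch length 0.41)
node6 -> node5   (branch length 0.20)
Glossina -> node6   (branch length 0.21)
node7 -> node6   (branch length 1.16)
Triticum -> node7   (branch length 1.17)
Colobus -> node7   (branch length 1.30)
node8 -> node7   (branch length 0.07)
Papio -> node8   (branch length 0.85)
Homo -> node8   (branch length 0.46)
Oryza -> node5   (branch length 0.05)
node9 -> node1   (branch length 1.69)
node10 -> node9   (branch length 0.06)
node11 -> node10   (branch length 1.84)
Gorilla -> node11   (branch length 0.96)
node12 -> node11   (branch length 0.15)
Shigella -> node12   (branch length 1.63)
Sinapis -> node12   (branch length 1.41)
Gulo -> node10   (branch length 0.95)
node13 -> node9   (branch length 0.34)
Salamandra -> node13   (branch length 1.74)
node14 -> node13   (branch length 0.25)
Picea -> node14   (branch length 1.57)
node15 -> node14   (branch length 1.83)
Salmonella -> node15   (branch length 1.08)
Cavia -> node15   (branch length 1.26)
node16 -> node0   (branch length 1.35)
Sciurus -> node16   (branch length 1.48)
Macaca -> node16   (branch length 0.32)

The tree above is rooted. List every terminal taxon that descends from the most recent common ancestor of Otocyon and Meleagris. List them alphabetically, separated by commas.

Anas, Colobus, Glossina, Homo, Meleagris, Oryza, Otocyon, Papio, Raphanus, Triticum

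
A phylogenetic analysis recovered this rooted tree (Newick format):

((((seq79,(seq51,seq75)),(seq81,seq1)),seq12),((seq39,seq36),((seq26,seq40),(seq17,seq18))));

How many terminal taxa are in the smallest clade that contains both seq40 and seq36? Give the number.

The MRCA of seq40 and seq36 is the node subtending ((seq39,seq36),((seq26,seq40),(seq17,seq18))).
That clade contains 6 terminal taxa: seq17, seq18, seq26, seq36, seq39, seq40.

6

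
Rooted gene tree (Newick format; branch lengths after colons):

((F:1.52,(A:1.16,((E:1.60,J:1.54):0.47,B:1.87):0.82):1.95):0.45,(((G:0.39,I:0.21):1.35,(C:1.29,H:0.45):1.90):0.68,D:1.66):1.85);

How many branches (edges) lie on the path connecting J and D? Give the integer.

7

The MRCA of J and D is the root of the tree.
From J up to that node: 5 branches. From D up to the same node: 2 branches. Total: 5 + 2 = 7.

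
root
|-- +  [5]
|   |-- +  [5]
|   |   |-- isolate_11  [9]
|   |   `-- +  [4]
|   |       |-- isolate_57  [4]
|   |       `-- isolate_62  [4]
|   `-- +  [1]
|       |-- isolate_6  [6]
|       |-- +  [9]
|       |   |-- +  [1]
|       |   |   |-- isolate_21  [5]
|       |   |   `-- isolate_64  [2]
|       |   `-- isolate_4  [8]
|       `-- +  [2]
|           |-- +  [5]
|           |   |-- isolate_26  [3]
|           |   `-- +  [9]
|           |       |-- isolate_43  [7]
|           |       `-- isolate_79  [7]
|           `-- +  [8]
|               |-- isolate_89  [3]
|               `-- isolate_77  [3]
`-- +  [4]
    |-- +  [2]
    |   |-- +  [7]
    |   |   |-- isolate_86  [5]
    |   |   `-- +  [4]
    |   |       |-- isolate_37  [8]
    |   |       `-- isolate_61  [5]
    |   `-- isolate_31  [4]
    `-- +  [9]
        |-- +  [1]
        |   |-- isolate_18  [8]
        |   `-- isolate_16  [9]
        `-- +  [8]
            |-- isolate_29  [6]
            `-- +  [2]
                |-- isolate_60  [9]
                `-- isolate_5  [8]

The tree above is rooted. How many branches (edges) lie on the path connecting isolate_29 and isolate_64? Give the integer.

The MRCA of isolate_29 and isolate_64 is the root of the tree.
From isolate_29 up to that node: 4 branches. From isolate_64 up to the same node: 5 branches. Total: 4 + 5 = 9.

9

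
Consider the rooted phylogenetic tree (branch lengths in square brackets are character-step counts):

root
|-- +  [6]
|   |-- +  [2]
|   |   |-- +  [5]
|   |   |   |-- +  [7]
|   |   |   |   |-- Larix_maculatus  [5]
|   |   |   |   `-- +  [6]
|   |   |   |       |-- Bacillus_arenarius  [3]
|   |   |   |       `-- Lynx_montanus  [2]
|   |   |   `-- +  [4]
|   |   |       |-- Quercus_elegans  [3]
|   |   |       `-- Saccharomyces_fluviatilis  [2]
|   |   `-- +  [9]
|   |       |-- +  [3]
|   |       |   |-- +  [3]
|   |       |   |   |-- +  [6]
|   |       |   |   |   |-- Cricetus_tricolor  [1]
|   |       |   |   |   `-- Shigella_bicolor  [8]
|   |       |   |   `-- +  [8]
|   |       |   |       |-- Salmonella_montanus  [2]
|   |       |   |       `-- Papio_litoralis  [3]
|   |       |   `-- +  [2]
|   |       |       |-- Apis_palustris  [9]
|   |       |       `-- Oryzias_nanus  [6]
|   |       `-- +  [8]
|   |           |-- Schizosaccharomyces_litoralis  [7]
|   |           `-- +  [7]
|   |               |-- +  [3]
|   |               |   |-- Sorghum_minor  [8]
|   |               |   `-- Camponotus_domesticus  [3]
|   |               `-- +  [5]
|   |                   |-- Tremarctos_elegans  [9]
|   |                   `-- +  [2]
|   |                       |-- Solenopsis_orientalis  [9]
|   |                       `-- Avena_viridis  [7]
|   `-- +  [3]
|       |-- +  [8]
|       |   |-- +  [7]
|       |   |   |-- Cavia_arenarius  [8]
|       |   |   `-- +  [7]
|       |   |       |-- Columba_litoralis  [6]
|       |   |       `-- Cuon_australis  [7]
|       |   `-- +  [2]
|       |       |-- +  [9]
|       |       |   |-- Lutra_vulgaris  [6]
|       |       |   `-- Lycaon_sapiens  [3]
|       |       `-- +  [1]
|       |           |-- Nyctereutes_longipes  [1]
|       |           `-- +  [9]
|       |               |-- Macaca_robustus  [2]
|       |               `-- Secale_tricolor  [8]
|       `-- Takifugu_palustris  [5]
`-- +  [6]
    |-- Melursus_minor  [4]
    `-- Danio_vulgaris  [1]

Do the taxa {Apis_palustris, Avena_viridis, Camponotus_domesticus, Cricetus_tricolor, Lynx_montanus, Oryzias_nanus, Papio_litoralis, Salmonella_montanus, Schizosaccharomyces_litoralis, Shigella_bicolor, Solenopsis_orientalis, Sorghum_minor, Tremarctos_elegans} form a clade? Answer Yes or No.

The MRCA of the listed taxa subtends (((Larix_maculatus,(Bacillus_arenarius,Lynx_montanus)),(Quercus_elegans,Saccharomyces_fluviatilis)),((((Cricetus_tricolor,Shigella_bicolor),(Salmonella_montanus,Papio_litoralis)),(Apis_palustris,Oryzias_nanus)),(Schizosaccharomyces_litoralis,((Sorghum_minor,Camponotus_domesticus),(Tremarctos_elegans,(Solenopsis_orientalis,Avena_viridis)))))).
That clade also contains Bacillus_arenarius, Larix_maculatus, Quercus_elegans, Saccharomyces_fluviatilis, which are not in the proposed group, so the group is not monophyletic.

No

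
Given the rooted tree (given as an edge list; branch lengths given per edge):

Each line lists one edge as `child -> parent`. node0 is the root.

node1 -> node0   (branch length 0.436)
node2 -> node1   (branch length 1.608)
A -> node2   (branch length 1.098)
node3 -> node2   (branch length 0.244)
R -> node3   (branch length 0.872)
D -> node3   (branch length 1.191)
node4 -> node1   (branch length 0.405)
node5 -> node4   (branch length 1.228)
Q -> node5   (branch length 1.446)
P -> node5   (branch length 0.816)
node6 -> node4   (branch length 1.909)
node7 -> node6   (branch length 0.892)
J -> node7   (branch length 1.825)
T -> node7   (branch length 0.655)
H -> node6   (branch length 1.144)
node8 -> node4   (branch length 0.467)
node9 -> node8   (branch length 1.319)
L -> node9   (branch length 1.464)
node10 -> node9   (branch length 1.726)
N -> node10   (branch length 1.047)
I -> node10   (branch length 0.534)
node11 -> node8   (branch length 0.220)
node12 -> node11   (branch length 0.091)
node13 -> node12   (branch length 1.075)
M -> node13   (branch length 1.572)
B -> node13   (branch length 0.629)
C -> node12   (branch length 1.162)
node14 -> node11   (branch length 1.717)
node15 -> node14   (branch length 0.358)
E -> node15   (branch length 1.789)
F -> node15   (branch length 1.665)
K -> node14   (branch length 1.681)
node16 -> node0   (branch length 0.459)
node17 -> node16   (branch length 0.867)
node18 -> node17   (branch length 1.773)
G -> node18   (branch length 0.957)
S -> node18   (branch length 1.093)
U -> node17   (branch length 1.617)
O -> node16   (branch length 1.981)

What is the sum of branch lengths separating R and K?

7.214

The path runs R → … → MRCA → … → K; the MRCA is the node subtending ((A,(R,D)),((Q,P),((J,T),H),((L,(N,I)),(((M,B),C),((E,F),K))))).
Branch lengths along that path: 0.872 + 0.244 + 1.608 + 0.405 + 0.467 + 0.220 + 1.717 + 1.681 = 7.214.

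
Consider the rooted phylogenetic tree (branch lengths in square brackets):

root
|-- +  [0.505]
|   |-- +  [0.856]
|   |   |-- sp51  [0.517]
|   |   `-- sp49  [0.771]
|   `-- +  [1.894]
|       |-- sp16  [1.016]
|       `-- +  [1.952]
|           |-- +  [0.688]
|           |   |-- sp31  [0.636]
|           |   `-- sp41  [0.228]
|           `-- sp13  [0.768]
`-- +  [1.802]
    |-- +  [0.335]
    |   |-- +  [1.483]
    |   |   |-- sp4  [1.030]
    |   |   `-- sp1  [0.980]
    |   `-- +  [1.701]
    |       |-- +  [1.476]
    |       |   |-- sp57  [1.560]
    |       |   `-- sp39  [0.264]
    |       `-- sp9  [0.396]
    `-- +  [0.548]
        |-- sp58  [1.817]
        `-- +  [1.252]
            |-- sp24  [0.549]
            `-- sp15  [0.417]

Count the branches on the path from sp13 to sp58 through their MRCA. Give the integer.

The MRCA of sp13 and sp58 is the root of the tree.
From sp13 up to that node: 4 branches. From sp58 up to the same node: 3 branches. Total: 4 + 3 = 7.

7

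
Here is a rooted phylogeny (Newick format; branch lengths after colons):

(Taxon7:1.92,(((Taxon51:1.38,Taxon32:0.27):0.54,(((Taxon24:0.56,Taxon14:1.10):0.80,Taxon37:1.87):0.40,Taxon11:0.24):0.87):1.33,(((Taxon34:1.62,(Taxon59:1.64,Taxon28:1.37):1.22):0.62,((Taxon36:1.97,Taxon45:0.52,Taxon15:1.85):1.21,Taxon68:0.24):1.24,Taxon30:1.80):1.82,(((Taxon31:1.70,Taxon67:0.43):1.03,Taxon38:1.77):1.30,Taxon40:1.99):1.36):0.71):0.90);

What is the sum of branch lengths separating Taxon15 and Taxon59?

The path runs Taxon15 → … → MRCA → … → Taxon59; the MRCA is the node subtending ((Taxon34,(Taxon59,Taxon28)),((Taxon36,Taxon45,Taxon15),Taxon68),Taxon30).
Branch lengths along that path: 1.85 + 1.21 + 1.24 + 0.62 + 1.22 + 1.64 = 7.78.

7.78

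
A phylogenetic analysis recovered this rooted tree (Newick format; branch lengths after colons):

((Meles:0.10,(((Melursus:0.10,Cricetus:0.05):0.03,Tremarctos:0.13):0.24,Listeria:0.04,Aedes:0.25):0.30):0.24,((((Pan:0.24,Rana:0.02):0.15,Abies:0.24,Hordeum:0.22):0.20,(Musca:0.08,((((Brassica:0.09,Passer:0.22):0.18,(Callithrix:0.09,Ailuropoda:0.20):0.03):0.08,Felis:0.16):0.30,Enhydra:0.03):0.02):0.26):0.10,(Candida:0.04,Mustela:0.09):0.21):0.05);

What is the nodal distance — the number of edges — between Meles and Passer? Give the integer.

The MRCA of Meles and Passer is the root of the tree.
From Meles up to that node: 2 branches. From Passer up to the same node: 8 branches. Total: 2 + 8 = 10.

10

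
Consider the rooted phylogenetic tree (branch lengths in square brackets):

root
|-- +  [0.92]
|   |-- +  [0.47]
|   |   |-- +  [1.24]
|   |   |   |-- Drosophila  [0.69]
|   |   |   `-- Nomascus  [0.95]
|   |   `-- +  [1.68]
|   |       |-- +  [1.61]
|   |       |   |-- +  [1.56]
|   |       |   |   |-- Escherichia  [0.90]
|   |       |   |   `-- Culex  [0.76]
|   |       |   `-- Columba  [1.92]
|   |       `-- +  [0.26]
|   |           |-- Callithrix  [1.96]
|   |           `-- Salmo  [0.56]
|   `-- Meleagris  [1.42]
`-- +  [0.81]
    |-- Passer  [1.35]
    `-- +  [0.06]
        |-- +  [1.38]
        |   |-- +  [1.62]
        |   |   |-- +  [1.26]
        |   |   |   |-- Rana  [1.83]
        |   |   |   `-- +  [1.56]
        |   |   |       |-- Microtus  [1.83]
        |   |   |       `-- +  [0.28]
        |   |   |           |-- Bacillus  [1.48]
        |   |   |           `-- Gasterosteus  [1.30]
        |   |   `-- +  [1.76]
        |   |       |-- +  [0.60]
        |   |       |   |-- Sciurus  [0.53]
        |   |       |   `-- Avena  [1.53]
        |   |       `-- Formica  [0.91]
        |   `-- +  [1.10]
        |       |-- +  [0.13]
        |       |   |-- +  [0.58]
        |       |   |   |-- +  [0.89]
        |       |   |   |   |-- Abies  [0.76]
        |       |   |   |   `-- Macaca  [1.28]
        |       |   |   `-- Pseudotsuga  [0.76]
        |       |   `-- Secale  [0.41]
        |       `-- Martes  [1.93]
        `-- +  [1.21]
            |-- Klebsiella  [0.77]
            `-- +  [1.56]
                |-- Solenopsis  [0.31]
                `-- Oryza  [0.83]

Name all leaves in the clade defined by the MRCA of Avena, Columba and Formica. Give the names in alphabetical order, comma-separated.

Abies, Avena, Bacillus, Callithrix, Columba, Culex, Drosophila, Escherichia, Formica, Gasterosteus, Klebsiella, Macaca, Martes, Meleagris, Microtus, Nomascus, Oryza, Passer, Pseudotsuga, Rana, Salmo, Sciurus, Secale, Solenopsis

Tracing Avena: it sits inside (Sciurus,Avena).
Tracing Columba: it sits inside ((Escherichia,Culex),Columba).
Tracing Formica: it sits inside ((Sciurus,Avena),Formica).
The smallest clade enclosing all 3 is the whole tree (their MRCA is the root), so the answer is all 24 tips in alphabetical order.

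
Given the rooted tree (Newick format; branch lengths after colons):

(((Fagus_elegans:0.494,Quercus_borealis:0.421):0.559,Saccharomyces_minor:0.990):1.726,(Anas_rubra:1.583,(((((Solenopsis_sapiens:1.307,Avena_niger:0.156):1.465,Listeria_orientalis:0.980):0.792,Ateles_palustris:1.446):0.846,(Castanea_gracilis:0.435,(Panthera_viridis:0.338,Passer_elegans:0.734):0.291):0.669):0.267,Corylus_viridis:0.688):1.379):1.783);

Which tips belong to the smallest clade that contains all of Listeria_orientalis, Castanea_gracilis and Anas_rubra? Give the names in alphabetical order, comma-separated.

Anas_rubra, Ateles_palustris, Avena_niger, Castanea_gracilis, Corylus_viridis, Listeria_orientalis, Panthera_viridis, Passer_elegans, Solenopsis_sapiens

Tracing Listeria_orientalis: it sits inside ((Solenopsis_sapiens,Avena_niger),Listeria_orientalis).
Tracing Castanea_gracilis: it sits inside (Castanea_gracilis,(Panthera_viridis,Passer_elegans)).
Tracing Anas_rubra: it sits inside (Anas_rubra,(((((Solenopsis_sapiens,Avena_niger),Listeria_orientalis),Ateles_palustris),(Castanea_gracilis,(Panthera_viridis,Passer_elegans))),Corylus_viridis)).
The smallest clade enclosing all 3 is (Anas_rubra,(((((Solenopsis_sapiens,Avena_niger),Listeria_orientalis),Ateles_palustris),(Castanea_gracilis,(Panthera_viridis,Passer_elegans))),Corylus_viridis)); the answer is its 9 terminal taxa in alphabetical order.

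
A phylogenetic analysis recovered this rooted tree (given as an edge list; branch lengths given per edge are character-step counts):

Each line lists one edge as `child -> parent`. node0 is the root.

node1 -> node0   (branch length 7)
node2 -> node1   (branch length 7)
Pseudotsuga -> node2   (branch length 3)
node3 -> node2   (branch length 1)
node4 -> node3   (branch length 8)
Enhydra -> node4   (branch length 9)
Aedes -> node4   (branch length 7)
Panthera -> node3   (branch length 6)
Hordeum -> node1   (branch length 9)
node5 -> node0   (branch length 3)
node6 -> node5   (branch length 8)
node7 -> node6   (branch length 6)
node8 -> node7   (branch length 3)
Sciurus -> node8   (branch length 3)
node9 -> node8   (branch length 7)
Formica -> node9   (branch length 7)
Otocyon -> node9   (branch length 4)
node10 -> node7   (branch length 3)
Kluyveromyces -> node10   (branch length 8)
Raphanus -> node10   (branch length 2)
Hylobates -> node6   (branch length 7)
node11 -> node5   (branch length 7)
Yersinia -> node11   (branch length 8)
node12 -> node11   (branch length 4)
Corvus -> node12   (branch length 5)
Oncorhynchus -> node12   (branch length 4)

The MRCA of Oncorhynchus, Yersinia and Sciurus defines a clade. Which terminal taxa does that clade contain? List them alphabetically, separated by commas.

Tracing Oncorhynchus: it sits inside (Corvus,Oncorhynchus).
Tracing Yersinia: it sits inside (Yersinia,(Corvus,Oncorhynchus)).
Tracing Sciurus: it sits inside (Sciurus,(Formica,Otocyon)).
The smallest clade enclosing all 3 is ((((Sciurus,(Formica,Otocyon)),(Kluyveromyces,Raphanus)),Hylobates),(Yersinia,(Corvus,Oncorhynchus))); the answer is its 9 terminal taxa in alphabetical order.

Corvus, Formica, Hylobates, Kluyveromyces, Oncorhynchus, Otocyon, Raphanus, Sciurus, Yersinia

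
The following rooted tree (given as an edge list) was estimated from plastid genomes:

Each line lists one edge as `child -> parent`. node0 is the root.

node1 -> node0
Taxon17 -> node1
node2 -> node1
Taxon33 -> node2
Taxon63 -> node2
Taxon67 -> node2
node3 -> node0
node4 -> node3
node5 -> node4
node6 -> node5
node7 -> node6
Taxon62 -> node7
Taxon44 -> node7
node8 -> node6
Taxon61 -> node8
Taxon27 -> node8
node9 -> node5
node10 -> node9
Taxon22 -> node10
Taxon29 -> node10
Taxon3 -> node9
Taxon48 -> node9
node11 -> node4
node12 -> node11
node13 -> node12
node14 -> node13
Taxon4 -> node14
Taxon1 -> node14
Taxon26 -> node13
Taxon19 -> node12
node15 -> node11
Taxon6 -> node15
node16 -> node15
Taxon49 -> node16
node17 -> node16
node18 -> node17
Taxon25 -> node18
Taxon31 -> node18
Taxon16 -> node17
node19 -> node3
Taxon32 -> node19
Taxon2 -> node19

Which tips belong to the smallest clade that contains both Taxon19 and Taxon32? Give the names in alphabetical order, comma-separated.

Taxon1, Taxon16, Taxon19, Taxon2, Taxon22, Taxon25, Taxon26, Taxon27, Taxon29, Taxon3, Taxon31, Taxon32, Taxon4, Taxon44, Taxon48, Taxon49, Taxon6, Taxon61, Taxon62

Tracing Taxon19: it sits inside (((Taxon4,Taxon1),Taxon26),Taxon19).
Tracing Taxon32: it sits inside (Taxon32,Taxon2).
The smallest clade enclosing both is (((((Taxon62,Taxon44),(Taxon61,Taxon27)),((Taxon22,Taxon29),Taxon3,Taxon48)),((((Taxon4,Taxon1),Taxon26),Taxon19),(Taxon6,(Taxon49,((Taxon25,Taxon31),Taxon16))))),(Taxon32,Taxon2)); the answer is its 19 terminal taxa in alphabetical order.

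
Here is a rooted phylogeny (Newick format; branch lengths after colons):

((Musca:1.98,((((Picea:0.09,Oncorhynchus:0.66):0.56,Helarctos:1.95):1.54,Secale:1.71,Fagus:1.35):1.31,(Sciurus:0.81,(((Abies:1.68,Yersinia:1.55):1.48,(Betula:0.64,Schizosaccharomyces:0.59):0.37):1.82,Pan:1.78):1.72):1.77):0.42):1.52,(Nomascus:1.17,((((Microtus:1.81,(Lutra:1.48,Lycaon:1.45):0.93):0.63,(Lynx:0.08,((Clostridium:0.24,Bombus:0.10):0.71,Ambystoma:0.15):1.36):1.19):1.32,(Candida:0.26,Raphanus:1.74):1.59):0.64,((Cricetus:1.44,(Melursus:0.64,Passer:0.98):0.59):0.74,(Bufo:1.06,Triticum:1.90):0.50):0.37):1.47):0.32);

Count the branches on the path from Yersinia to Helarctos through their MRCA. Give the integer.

The MRCA of Yersinia and Helarctos is the node subtending ((((Picea,Oncorhynchus),Helarctos),Secale,Fagus),(Sciurus,(((Abies,Yersinia),(Betula,Schizosaccharomyces)),Pan))).
From Yersinia up to that node: 5 branches. From Helarctos up to the same node: 3 branches. Total: 5 + 3 = 8.

8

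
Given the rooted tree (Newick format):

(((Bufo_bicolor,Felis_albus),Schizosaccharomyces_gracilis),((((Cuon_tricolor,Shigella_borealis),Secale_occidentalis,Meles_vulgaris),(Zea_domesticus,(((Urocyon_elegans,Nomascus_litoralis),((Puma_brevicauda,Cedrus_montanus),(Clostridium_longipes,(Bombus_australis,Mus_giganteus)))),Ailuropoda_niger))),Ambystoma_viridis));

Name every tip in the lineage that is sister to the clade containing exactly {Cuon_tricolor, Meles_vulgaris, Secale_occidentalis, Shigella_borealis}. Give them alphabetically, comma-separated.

The clade containing exactly {Cuon_tricolor, Meles_vulgaris, Secale_occidentalis, Shigella_borealis} attaches to the tree at the node subtending (((Cuon_tricolor,Shigella_borealis),Secale_occidentalis,Meles_vulgaris),(Zea_domesticus,(((Urocyon_elegans,Nomascus_litoralis),((Puma_brevicauda,Cedrus_montanus),(Clostridium_longipes,(Bombus_australis,Mus_giganteus)))),Ailuropoda_niger))).
The other lineage descending from that same node — the sister group — is (Zea_domesticus,(((Urocyon_elegans,Nomascus_litoralis),((Puma_brevicauda,Cedrus_montanus),(Clostridium_longipes,(Bombus_australis,Mus_giganteus)))),Ailuropoda_niger)); its 9 tips in alphabetical order are the answer.

Ailuropoda_niger, Bombus_australis, Cedrus_montanus, Clostridium_longipes, Mus_giganteus, Nomascus_litoralis, Puma_brevicauda, Urocyon_elegans, Zea_domesticus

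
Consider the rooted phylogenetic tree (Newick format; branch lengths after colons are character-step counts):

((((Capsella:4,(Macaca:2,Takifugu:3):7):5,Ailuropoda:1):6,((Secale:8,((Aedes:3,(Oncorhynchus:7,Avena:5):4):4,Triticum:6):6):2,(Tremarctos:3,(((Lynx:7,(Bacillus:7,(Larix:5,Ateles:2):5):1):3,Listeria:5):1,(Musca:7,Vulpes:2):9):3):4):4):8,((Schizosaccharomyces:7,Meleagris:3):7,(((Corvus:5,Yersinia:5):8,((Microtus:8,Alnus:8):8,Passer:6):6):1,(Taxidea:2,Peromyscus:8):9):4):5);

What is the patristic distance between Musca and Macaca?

The path runs Musca → … → MRCA → … → Macaca; the MRCA is the node subtending (((Capsella,(Macaca,Takifugu)),Ailuropoda),((Secale,((Aedes,(Oncorhynchus,Avena)),Triticum)),(Tremarctos,(((Lynx,(Bacillus,(Larix,Ateles))),Listeria),(Musca,Vulpes))))).
Branch lengths along that path: 7 + 9 + 3 + 4 + 4 + 6 + 5 + 7 + 2 = 47.

47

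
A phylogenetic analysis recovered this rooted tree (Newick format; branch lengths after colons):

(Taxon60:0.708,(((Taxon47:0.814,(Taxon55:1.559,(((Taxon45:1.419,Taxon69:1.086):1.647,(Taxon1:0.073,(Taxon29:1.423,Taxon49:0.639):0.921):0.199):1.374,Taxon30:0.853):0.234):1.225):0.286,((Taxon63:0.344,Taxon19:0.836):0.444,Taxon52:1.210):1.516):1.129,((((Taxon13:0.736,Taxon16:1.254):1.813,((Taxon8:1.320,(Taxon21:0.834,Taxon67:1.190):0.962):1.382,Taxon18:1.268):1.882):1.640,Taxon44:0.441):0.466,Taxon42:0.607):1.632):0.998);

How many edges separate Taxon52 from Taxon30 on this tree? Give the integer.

6

The MRCA of Taxon52 and Taxon30 is the node subtending ((Taxon47,(Taxon55,(((Taxon45,Taxon69),(Taxon1,(Taxon29,Taxon49))),Taxon30))),((Taxon63,Taxon19),Taxon52)).
From Taxon52 up to that node: 2 branches. From Taxon30 up to the same node: 4 branches. Total: 2 + 4 = 6.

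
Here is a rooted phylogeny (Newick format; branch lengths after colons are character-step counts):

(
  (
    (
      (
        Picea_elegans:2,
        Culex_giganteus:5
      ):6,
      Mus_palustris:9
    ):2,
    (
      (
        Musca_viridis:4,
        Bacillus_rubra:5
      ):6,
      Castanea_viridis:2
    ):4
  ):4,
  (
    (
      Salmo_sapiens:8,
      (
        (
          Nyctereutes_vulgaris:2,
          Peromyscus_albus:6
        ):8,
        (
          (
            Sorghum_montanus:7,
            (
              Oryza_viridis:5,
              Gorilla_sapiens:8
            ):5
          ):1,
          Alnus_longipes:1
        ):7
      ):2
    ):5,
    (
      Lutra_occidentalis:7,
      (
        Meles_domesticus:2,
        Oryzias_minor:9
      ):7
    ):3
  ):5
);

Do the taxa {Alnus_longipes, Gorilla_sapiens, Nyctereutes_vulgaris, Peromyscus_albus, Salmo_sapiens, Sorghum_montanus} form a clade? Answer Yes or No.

The MRCA of the listed taxa subtends (Salmo_sapiens,((Nyctereutes_vulgaris,Peromyscus_albus),((Sorghum_montanus,(Oryza_viridis,Gorilla_sapiens)),Alnus_longipes))).
That clade also contains Oryza_viridis, which is not in the proposed group, so the group is not monophyletic.

No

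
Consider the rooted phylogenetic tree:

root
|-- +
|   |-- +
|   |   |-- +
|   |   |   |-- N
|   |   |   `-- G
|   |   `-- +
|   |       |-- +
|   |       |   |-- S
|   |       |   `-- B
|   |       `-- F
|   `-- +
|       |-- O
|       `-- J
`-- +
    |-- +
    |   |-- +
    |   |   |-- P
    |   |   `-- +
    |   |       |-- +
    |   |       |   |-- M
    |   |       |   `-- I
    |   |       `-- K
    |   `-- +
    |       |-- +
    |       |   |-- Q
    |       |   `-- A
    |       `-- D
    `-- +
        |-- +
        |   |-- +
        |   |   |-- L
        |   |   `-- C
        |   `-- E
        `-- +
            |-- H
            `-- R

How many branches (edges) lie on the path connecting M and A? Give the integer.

The MRCA of M and A is the node subtending ((P,((M,I),K)),((Q,A),D)).
From M up to that node: 4 branches. From A up to the same node: 3 branches. Total: 4 + 3 = 7.

7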